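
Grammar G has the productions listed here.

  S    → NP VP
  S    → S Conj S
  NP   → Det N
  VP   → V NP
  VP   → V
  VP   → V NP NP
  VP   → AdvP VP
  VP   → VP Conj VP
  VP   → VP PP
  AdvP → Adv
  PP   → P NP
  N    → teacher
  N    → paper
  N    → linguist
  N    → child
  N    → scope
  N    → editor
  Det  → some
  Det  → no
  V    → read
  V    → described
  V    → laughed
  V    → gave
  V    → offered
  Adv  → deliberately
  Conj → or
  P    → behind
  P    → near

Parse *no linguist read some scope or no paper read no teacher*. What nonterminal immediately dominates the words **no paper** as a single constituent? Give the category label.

[S [S [NP [Det no] [N linguist]] [VP [V read] [NP [Det some] [N scope]]]] [Conj or] [S [NP [Det no] [N paper]] [VP [V read] [NP [Det no] [N teacher]]]]]
The span 'no paper' is the NP node built by NP → Det N.

NP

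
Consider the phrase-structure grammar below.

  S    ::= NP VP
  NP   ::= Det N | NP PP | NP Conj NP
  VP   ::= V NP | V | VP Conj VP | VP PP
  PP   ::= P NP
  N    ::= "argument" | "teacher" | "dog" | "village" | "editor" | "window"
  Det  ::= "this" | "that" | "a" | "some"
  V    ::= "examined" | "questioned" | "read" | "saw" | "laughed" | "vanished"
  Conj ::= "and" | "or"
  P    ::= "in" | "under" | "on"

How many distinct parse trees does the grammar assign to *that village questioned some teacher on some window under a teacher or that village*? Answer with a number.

9

Two of the 9 distinct bracketings:
[S [NP [Det that] [N village]] [VP [V questioned] [NP [NP [Det some] [N teacher]] [PP [P on] [NP [NP [Det some] [N window]] [PP [P under] [NP [NP [Det a] [N teacher]] [Conj or] [NP [Det that] [N village]]]]]]]]]
[S [NP [Det that] [N village]] [VP [V questioned] [NP [NP [Det some] [N teacher]] [PP [P on] [NP [NP [NP [Det some] [N window]] [PP [P under] [NP [Det a] [N teacher]]]] [Conj or] [NP [Det that] [N village]]]]]]]
The trees differ in how a recursive rule is bracketed over the same span.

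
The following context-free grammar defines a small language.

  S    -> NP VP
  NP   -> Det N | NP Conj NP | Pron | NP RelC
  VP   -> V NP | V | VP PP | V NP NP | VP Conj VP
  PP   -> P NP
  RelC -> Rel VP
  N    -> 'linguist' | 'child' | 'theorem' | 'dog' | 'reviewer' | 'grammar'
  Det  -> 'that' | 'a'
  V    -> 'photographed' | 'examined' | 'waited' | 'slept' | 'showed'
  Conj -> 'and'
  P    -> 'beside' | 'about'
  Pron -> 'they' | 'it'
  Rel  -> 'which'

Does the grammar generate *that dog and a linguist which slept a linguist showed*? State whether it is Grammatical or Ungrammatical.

S
  NP
    NP
      Det: that
      N: dog
    Conj: and
    NP
      NP
        Det: a
        N: linguist
      RelC
        Rel: which
        VP
          V: slept
          NP
            Det: a
            N: linguist
  VP
    V: showed
Every word is introduced by a lexical rule and the phrasal rules combine the resulting categories into a single S.

Grammatical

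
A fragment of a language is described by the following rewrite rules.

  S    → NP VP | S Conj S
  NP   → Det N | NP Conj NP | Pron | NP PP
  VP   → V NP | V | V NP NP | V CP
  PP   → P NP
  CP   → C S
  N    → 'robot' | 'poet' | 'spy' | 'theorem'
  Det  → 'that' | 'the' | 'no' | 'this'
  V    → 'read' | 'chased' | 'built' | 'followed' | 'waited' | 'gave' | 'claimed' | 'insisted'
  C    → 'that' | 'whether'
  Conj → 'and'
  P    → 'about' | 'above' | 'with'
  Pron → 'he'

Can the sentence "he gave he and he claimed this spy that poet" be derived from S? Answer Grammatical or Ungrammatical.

Grammatical

S
  S
    NP
      Pron: he
    VP
      V: gave
      NP
        Pron: he
  Conj: and
  S
    NP
      Pron: he
    VP
      V: claimed
      NP
        Det: this
        N: spy
      NP
        Det: that
        N: poet
The bracketing above is licensed at every node by one of the given productions, with S at the root.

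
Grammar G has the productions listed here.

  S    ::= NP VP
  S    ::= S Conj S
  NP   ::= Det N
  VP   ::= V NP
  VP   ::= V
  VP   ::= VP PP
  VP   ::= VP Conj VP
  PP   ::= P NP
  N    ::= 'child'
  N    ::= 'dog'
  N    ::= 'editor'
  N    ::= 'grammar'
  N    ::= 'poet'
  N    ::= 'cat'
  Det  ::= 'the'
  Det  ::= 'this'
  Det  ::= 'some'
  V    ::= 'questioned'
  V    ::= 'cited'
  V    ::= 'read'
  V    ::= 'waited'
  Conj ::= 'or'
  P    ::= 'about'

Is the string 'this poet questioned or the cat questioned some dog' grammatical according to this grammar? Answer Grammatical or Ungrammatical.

Grammatical

[S [S [NP [Det this] [N poet]] [VP [V questioned]]] [Conj or] [S [NP [Det the] [N cat]] [VP [V questioned] [NP [Det some] [N dog]]]]]
The bracketing above is licensed at every node by one of the given productions, with S at the root.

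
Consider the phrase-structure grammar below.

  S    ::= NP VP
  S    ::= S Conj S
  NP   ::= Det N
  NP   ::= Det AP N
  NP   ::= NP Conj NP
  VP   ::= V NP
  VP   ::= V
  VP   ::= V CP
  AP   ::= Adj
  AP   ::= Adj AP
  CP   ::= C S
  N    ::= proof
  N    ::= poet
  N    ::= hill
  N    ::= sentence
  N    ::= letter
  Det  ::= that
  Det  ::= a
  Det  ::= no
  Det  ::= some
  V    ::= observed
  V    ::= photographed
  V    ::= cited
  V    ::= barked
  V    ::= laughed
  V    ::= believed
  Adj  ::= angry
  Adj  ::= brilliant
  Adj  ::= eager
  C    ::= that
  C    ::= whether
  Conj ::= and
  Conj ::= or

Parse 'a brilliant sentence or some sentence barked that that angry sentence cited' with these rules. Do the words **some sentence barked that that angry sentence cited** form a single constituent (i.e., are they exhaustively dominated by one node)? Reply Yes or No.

No

[S [NP [NP [Det a] [AP [Adj brilliant]] [N sentence]] [Conj or] [NP [Det some] [N sentence]]] [VP [V barked] [CP [C that] [S [NP [Det that] [AP [Adj angry]] [N sentence]] [VP [V cited]]]]]]
The smallest constituent containing 'some sentence barked that that angry sentence cited' is the S spanning 'a brilliant sentence or some sentence barked that that angry sentence cited'; no single node in the tree dominates exactly the given words.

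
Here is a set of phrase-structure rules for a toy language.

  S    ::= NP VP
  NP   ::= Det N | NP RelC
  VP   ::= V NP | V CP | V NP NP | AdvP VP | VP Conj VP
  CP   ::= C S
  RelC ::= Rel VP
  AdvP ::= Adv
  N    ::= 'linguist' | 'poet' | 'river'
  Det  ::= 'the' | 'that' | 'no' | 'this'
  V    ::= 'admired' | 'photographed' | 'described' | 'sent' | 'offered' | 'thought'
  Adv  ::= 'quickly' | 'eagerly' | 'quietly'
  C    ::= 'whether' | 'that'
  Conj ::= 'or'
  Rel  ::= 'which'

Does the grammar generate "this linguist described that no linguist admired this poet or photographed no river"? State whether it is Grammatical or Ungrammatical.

S
  NP
    Det: this
    N: linguist
  VP
    V: described
    CP
      C: that
      S
        NP
          Det: no
          N: linguist
        VP
          VP
            V: admired
            NP
              Det: this
              N: poet
          Conj: or
          VP
            V: photographed
            NP
              Det: no
              N: river
Each bracket corresponds to one application of a listed rule, so the string is derivable from S.

Grammatical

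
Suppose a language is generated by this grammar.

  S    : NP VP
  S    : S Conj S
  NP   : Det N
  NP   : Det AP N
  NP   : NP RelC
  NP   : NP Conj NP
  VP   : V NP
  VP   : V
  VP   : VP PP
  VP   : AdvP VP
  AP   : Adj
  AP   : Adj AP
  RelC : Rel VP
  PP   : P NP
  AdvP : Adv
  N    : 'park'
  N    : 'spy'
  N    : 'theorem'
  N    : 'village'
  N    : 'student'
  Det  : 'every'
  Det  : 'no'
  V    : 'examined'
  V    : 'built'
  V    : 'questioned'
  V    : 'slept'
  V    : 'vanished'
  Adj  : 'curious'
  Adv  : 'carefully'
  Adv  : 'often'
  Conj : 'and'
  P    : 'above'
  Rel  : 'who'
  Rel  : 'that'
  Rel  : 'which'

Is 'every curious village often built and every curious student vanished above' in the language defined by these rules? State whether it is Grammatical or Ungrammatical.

Ungrammatical

For S → NP VP, the only prefix that parses as NP is 'every curious village', but the remainder 'often built and every curious student vanished above' is not a VP under these rules. The alternative S rule S → S Conj S likewise has no satisfying split.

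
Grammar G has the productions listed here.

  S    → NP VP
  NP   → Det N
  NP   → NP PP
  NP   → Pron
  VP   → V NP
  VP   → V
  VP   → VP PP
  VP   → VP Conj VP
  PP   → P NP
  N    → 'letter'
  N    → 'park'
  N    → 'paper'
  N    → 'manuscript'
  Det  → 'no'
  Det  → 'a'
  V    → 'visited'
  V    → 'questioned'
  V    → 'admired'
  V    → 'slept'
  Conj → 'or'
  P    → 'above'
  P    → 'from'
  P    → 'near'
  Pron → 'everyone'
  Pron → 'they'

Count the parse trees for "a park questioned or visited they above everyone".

3

Two of the 3 distinct bracketings:
[S [NP [Det a] [N park]] [VP [VP [VP [V questioned]] [Conj or] [VP [V visited] [NP [Pron they]]]] [PP [P above] [NP [Pron everyone]]]]]
[S [NP [Det a] [N park]] [VP [VP [V questioned]] [Conj or] [VP [V visited] [NP [NP [Pron they]] [PP [P above] [NP [Pron everyone]]]]]]]
The difference turns on whether NP → NP PP is used at the relevant span, versus an alternative expansion of NP.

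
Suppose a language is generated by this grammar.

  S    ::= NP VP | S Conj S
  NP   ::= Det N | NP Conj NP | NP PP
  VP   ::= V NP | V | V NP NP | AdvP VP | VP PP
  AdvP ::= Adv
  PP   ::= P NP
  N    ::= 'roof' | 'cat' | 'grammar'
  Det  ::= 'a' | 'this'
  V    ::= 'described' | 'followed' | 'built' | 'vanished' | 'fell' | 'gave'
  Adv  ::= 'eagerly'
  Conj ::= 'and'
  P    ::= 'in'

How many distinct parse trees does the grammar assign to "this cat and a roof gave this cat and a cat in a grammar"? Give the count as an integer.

Two of the 3 distinct bracketings:
[S [NP [NP [Det this] [N cat]] [Conj and] [NP [Det a] [N roof]]] [VP [V gave] [NP [NP [Det this] [N cat]] [Conj and] [NP [NP [Det a] [N cat]] [PP [P in] [NP [Det a] [N grammar]]]]]]]
[S [NP [NP [Det this] [N cat]] [Conj and] [NP [Det a] [N roof]]] [VP [V gave] [NP [NP [NP [Det this] [N cat]] [Conj and] [NP [Det a] [N cat]]] [PP [P in] [NP [Det a] [N grammar]]]]]]
The trees differ in how a recursive rule is bracketed over the same span.

3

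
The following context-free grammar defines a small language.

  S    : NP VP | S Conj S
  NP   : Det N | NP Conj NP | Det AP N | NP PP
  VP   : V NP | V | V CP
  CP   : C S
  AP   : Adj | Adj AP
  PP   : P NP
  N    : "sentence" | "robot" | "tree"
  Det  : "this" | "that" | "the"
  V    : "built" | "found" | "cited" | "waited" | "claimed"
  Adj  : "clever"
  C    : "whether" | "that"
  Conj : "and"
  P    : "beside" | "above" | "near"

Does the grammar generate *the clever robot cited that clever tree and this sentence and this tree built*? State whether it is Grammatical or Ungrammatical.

[S [S [NP [Det the] [AP [Adj clever]] [N robot]] [VP [V cited] [NP [Det that] [AP [Adj clever]] [N tree]]]] [Conj and] [S [NP [NP [Det this] [N sentence]] [Conj and] [NP [Det this] [N tree]]] [VP [V built]]]]
Each bracket corresponds to one application of a listed rule, so the string is derivable from S.

Grammatical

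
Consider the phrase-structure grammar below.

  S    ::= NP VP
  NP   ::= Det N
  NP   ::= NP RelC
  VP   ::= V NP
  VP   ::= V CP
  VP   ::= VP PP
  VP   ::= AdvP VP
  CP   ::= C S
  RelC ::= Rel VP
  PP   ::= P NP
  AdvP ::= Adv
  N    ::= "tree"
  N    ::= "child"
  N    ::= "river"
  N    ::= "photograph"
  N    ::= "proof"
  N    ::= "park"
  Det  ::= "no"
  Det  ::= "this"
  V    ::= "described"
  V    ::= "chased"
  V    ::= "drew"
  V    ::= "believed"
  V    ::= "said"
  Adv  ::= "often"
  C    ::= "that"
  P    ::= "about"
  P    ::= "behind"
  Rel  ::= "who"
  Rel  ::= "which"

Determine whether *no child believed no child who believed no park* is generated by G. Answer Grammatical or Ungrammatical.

S
  NP
    Det: no
    N: child
  VP
    V: believed
    NP
      NP
        Det: no
        N: child
      RelC
        Rel: who
        VP
          V: believed
          NP
            Det: no
            N: park
Every word is introduced by a lexical rule and the phrasal rules combine the resulting categories into a single S.

Grammatical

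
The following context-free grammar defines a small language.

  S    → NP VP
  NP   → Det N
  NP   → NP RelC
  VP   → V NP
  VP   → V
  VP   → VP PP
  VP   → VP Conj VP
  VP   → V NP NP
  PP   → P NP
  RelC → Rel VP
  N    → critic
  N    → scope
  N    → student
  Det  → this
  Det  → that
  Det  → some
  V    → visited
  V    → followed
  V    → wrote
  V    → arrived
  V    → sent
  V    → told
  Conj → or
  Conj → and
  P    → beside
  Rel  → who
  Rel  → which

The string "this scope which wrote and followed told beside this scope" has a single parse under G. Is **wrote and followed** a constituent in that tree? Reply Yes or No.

Yes

[S [NP [NP [Det this] [N scope]] [RelC [Rel which] [VP [VP [V wrote]] [Conj and] [VP [V followed]]]]] [VP [VP [V told]] [PP [P beside] [NP [Det this] [N scope]]]]]
The words 'wrote and followed' are exhaustively dominated by a single VP node (built by VP → VP Conj VP), so they form a constituent.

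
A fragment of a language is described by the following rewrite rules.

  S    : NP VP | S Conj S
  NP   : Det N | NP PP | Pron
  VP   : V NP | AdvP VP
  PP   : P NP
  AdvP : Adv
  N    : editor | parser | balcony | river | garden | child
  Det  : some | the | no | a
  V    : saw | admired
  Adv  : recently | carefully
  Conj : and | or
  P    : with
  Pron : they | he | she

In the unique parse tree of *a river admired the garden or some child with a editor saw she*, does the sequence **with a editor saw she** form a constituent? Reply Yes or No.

[S [S [NP [Det a] [N river]] [VP [V admired] [NP [Det the] [N garden]]]] [Conj or] [S [NP [NP [Det some] [N child]] [PP [P with] [NP [Det a] [N editor]]]] [VP [V saw] [NP [Pron she]]]]]
The smallest constituent containing 'with a editor saw she' is the S spanning 'some child with a editor saw she'; no single node in the tree dominates exactly the given words.

No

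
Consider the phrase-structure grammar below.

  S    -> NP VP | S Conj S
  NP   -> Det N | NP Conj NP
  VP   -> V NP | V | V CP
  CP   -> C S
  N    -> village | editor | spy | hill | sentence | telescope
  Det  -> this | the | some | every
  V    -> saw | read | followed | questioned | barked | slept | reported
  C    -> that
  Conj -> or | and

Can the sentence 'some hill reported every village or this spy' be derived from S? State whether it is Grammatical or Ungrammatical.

Grammatical

S
  NP
    Det: some
    N: hill
  VP
    V: reported
    NP
      NP
        Det: every
        N: village
      Conj: or
      NP
        Det: this
        N: spy
The bracketing above is licensed at every node by one of the given productions, with S at the root.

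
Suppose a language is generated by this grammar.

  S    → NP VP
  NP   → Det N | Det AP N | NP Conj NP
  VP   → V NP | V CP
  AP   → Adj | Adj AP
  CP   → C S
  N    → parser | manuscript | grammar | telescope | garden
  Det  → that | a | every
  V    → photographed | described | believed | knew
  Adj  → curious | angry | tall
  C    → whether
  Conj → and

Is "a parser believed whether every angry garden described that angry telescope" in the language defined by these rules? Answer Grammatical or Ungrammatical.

[S [NP [Det a] [N parser]] [VP [V believed] [CP [C whether] [S [NP [Det every] [AP [Adj angry]] [N garden]] [VP [V described] [NP [Det that] [AP [Adj angry]] [N telescope]]]]]]]
Each bracket corresponds to one application of a listed rule, so the string is derivable from S.

Grammatical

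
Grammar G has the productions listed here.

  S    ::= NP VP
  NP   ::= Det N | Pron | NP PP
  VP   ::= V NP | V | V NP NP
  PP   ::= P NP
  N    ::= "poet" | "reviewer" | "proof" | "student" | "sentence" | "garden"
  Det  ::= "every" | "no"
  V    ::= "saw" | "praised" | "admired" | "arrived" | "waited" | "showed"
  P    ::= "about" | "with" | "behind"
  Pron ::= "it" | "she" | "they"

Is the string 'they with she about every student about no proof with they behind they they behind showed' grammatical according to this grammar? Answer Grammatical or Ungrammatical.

Ungrammatical

A P word can never sit immediately before a V word in any string this grammar generates, so the substring 'behind showed' rules out a derivation.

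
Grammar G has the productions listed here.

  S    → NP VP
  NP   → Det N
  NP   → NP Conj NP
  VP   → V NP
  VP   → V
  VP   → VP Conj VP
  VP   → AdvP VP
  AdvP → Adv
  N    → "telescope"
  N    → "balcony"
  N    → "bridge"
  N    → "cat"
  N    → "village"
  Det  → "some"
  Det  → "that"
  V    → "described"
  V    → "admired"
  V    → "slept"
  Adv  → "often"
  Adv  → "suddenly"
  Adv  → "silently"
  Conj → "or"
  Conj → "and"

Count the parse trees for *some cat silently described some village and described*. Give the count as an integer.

The two bracketings:
[S [NP [Det some] [N cat]] [VP [VP [AdvP [Adv silently]] [VP [V described] [NP [Det some] [N village]]]] [Conj and] [VP [V described]]]]
[S [NP [Det some] [N cat]] [VP [AdvP [Adv silently]] [VP [VP [V described] [NP [Det some] [N village]]] [Conj and] [VP [V described]]]]]
The trees differ in how a recursive rule is bracketed over the same span.

2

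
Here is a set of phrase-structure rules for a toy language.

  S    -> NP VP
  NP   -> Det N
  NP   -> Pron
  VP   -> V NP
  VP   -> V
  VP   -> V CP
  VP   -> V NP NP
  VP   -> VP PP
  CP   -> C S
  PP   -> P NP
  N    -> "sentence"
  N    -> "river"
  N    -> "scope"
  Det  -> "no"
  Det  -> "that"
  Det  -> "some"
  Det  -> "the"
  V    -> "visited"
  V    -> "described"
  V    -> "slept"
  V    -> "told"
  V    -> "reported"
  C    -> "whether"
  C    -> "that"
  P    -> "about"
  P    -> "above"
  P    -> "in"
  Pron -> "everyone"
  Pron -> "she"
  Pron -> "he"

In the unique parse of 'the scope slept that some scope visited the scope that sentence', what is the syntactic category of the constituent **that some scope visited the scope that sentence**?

[S [NP [Det the] [N scope]] [VP [V slept] [CP [C that] [S [NP [Det some] [N scope]] [VP [V visited] [NP [Det the] [N scope]] [NP [Det that] [N sentence]]]]]]]
The span 'that some scope visited the scope that sentence' is the CP node built by CP → C S.

CP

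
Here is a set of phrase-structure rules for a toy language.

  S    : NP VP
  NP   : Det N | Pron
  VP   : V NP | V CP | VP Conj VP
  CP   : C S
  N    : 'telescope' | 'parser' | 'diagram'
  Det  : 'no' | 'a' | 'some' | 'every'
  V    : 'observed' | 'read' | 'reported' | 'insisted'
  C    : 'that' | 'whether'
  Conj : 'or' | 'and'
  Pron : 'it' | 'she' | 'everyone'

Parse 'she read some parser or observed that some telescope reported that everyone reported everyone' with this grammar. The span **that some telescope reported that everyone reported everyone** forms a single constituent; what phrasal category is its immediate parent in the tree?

[S [NP [Pron she]] [VP [VP [V read] [NP [Det some] [N parser]]] [Conj or] [VP [V observed] [CP [C that] [S [NP [Det some] [N telescope]] [VP [V reported] [CP [C that] [S [NP [Pron everyone]] [VP [V reported] [NP [Pron everyone]]]]]]]]]]]
The span 'that some telescope reported that everyone reported everyone' is the CP node built by CP → C S.
Its mother is the VP built by VP → V CP.

VP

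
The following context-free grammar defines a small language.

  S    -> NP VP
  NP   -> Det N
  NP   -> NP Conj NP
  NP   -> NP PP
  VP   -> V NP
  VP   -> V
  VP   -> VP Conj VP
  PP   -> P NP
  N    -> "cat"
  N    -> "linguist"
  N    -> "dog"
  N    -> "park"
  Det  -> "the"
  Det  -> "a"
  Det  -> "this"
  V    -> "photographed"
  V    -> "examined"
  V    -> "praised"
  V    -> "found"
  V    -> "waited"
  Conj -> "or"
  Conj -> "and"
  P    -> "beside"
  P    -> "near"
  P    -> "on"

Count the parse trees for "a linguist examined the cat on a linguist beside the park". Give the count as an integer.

The two bracketings:
[S [NP [Det a] [N linguist]] [VP [V examined] [NP [NP [Det the] [N cat]] [PP [P on] [NP [NP [Det a] [N linguist]] [PP [P beside] [NP [Det the] [N park]]]]]]]]
[S [NP [Det a] [N linguist]] [VP [V examined] [NP [NP [NP [Det the] [N cat]] [PP [P on] [NP [Det a] [N linguist]]]] [PP [P beside] [NP [Det the] [N park]]]]]]
The trees differ in how a recursive rule is bracketed over the same span.

2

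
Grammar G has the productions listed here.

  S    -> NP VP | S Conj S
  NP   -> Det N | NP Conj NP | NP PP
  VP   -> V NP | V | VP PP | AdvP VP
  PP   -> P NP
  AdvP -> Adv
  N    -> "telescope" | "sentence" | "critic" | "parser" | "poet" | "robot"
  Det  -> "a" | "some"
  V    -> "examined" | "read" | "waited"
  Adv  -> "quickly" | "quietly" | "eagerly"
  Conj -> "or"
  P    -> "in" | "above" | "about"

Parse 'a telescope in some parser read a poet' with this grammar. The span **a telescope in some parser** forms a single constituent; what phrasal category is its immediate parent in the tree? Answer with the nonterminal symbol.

S

S
  NP
    NP
      Det: a
      N: telescope
    PP
      P: in
      NP
        Det: some
        N: parser
  VP
    V: read
    NP
      Det: a
      N: poet
The span 'a telescope in some parser' is the NP node built by NP → NP PP.
Its mother is the S built by S → NP VP.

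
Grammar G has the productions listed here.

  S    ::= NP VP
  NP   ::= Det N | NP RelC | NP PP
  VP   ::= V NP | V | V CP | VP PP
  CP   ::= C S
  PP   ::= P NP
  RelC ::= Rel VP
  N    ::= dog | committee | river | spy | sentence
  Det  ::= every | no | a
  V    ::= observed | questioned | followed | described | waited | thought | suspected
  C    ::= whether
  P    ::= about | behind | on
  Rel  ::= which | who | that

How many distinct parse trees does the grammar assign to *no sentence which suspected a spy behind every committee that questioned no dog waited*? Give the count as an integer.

Two of the 7 distinct bracketings:
[S [NP [NP [Det no] [N sentence]] [RelC [Rel which] [VP [V suspected] [NP [NP [NP [Det a] [N spy]] [PP [P behind] [NP [Det every] [N committee]]]] [RelC [Rel that] [VP [V questioned] [NP [Det no] [N dog]]]]]]]] [VP [V waited]]]
[S [NP [NP [Det no] [N sentence]] [RelC [Rel which] [VP [V suspected] [NP [NP [Det a] [N spy]] [PP [P behind] [NP [NP [Det every] [N committee]] [RelC [Rel that] [VP [V questioned] [NP [Det no] [N dog]]]]]]]]]] [VP [V waited]]]
The trees differ in how a recursive rule is bracketed over the same span.

7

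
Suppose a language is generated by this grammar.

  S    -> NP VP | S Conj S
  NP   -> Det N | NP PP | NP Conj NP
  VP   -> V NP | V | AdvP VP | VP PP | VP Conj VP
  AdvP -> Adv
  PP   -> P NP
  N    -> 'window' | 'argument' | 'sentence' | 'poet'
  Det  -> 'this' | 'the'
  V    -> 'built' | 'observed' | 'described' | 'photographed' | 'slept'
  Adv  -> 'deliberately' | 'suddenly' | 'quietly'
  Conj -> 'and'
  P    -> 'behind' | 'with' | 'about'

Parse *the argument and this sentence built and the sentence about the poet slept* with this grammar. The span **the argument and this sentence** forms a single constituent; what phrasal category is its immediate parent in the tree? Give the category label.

S
  S
    NP
      NP
        Det: the
        N: argument
      Conj: and
      NP
        Det: this
        N: sentence
    VP
      V: built
  Conj: and
  S
    NP
      NP
        Det: the
        N: sentence
      PP
        P: about
        NP
          Det: the
          N: poet
    VP
      V: slept
The span 'the argument and this sentence' is the NP node built by NP → NP Conj NP.
Its mother is the S built by S → NP VP.

S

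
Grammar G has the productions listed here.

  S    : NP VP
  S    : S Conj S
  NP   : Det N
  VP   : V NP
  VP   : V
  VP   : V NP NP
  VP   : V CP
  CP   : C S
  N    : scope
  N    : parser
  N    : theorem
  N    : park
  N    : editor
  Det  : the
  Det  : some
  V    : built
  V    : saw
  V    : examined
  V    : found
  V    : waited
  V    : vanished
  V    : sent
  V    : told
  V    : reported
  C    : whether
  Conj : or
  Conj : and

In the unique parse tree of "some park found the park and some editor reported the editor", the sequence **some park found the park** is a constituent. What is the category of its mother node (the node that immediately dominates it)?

[S [S [NP [Det some] [N park]] [VP [V found] [NP [Det the] [N park]]]] [Conj and] [S [NP [Det some] [N editor]] [VP [V reported] [NP [Det the] [N editor]]]]]
The span 'some park found the park' is the S node built by S → NP VP.
Its mother is the S built by S → S Conj S.

S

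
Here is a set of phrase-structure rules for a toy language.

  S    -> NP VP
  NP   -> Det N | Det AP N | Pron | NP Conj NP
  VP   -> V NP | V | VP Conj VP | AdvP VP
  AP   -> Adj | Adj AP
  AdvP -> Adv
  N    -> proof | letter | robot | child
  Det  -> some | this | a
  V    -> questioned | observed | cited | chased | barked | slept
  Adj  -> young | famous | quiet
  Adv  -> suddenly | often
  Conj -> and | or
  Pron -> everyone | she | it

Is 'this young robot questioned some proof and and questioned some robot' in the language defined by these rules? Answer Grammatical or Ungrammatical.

Ungrammatical

A Conj word can never sit immediately before a Conj word in any string this grammar generates, so the substring 'and and' rules out a derivation.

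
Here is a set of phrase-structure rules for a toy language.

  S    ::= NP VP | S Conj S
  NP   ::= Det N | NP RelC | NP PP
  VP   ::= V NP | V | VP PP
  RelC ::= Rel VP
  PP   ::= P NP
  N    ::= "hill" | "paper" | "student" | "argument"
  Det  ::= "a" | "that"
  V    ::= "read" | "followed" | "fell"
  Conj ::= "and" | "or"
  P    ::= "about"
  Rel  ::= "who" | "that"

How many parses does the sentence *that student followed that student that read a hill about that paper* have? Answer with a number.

4

Two of the 4 distinct bracketings:
[S [NP [Det that] [N student]] [VP [V followed] [NP [NP [Det that] [N student]] [RelC [Rel that] [VP [V read] [NP [NP [Det a] [N hill]] [PP [P about] [NP [Det that] [N paper]]]]]]]]]
[S [NP [Det that] [N student]] [VP [V followed] [NP [NP [Det that] [N student]] [RelC [Rel that] [VP [VP [V read] [NP [Det a] [N hill]]] [PP [P about] [NP [Det that] [N paper]]]]]]]]
The difference turns on whether NP → NP PP is used at the relevant span, versus an alternative expansion of NP.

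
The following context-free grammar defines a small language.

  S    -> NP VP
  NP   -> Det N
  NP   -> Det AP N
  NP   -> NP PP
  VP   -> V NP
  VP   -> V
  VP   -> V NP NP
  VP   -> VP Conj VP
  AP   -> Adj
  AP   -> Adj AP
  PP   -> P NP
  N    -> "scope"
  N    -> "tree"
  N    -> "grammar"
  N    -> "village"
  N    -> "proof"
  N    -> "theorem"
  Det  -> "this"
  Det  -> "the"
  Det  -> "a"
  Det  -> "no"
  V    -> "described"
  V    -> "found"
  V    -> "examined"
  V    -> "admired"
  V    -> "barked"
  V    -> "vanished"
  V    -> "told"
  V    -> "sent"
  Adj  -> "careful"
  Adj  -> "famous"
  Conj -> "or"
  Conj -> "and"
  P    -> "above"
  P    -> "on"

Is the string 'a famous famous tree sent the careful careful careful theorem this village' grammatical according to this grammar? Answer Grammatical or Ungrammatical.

Grammatical

[S [NP [Det a] [AP [Adj famous] [AP [Adj famous]]] [N tree]] [VP [V sent] [NP [Det the] [AP [Adj careful] [AP [Adj careful] [AP [Adj careful]]]] [N theorem]] [NP [Det this] [N village]]]]
The bracketing above is licensed at every node by one of the given productions, with S at the root.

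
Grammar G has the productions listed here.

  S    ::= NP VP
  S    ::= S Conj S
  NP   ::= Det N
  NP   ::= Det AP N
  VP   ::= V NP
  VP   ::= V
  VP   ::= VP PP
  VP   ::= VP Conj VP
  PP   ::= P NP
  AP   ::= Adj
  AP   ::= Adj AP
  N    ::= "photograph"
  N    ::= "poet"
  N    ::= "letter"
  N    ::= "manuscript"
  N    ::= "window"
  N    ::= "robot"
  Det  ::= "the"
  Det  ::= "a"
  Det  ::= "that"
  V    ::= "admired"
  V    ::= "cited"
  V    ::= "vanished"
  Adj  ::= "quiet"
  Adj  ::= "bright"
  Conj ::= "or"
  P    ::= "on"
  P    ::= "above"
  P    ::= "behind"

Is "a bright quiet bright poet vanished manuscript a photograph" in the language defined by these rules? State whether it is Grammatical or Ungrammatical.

A V word can never sit immediately before an N word in any string this grammar generates, so the substring 'vanished manuscript' rules out a derivation.

Ungrammatical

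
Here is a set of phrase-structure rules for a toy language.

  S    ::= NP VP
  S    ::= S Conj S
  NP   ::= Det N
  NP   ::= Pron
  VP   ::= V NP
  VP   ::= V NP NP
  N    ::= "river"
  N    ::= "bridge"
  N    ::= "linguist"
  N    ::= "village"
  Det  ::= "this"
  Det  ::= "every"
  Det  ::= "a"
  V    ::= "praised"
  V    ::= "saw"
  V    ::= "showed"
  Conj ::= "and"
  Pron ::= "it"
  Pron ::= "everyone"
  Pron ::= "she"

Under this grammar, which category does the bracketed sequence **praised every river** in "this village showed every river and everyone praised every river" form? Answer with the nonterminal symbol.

VP

[S [S [NP [Det this] [N village]] [VP [V showed] [NP [Det every] [N river]]]] [Conj and] [S [NP [Pron everyone]] [VP [V praised] [NP [Det every] [N river]]]]]
The span 'praised every river' is the VP node built by VP → V NP.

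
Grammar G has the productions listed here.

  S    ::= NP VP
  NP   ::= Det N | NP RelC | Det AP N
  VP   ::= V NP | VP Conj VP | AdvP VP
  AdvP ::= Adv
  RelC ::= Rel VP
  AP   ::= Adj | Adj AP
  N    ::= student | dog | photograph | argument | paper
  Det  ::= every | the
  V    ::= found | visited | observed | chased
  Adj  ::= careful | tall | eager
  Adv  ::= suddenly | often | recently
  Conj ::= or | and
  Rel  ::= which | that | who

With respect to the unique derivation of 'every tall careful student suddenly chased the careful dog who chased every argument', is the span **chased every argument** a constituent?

Yes

[S [NP [Det every] [AP [Adj tall] [AP [Adj careful]]] [N student]] [VP [AdvP [Adv suddenly]] [VP [V chased] [NP [NP [Det the] [AP [Adj careful]] [N dog]] [RelC [Rel who] [VP [V chased] [NP [Det every] [N argument]]]]]]]]
The words 'chased every argument' are exhaustively dominated by a single VP node (built by VP → V NP), so they form a constituent.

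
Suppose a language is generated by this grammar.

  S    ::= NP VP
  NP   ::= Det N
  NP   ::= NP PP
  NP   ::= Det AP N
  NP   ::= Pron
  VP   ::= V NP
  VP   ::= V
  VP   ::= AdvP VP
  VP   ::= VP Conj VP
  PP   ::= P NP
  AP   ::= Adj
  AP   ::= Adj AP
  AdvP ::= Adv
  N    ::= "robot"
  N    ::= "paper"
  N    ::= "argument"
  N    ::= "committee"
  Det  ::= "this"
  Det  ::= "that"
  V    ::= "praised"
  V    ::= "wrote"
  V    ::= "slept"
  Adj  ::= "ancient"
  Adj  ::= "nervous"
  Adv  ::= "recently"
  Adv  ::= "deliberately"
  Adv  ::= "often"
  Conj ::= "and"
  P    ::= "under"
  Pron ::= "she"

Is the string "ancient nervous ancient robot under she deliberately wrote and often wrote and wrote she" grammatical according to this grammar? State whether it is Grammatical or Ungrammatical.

For S → NP VP, no prefix of the string parses as an NP.

Ungrammatical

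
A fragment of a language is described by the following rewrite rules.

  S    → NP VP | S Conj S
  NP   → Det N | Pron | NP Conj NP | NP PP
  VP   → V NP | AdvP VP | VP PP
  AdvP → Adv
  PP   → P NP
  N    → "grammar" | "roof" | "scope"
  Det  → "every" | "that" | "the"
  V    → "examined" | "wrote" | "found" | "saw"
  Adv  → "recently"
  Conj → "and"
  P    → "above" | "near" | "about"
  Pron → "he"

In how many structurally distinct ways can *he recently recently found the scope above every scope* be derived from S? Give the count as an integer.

4

Two of the 4 distinct bracketings:
[S [NP [Pron he]] [VP [AdvP [Adv recently]] [VP [AdvP [Adv recently]] [VP [V found] [NP [NP [Det the] [N scope]] [PP [P above] [NP [Det every] [N scope]]]]]]]]
[S [NP [Pron he]] [VP [AdvP [Adv recently]] [VP [AdvP [Adv recently]] [VP [VP [V found] [NP [Det the] [N scope]]] [PP [P above] [NP [Det every] [N scope]]]]]]]
The difference turns on whether NP → NP PP is used at the relevant span, versus an alternative expansion of NP.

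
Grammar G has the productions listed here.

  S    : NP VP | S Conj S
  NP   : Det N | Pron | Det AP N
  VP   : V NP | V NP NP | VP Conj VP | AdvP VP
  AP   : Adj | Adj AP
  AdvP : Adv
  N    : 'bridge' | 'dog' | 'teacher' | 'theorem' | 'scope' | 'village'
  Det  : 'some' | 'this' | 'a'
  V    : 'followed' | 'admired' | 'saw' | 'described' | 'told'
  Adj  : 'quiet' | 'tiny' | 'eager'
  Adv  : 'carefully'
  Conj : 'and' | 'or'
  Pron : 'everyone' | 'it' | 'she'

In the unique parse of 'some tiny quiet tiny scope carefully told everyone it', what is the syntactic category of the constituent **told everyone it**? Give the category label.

[S [NP [Det some] [AP [Adj tiny] [AP [Adj quiet] [AP [Adj tiny]]]] [N scope]] [VP [AdvP [Adv carefully]] [VP [V told] [NP [Pron everyone]] [NP [Pron it]]]]]
The span 'told everyone it' is the VP node built by VP → V NP NP.

VP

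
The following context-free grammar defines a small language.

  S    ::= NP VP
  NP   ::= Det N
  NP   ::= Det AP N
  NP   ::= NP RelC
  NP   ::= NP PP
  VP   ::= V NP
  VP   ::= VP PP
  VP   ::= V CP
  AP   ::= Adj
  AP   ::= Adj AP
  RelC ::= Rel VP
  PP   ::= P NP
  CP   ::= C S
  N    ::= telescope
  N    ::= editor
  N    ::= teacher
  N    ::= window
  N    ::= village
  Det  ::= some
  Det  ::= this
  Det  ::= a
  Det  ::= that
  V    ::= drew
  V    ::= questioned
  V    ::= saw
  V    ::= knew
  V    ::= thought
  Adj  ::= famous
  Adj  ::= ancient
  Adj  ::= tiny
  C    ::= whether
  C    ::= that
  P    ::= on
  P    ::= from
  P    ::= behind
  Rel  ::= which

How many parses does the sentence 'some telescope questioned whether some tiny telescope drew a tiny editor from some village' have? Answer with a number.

Two of the 3 distinct bracketings:
[S [NP [Det some] [N telescope]] [VP [VP [V questioned] [CP [C whether] [S [NP [Det some] [AP [Adj tiny]] [N telescope]] [VP [V drew] [NP [Det a] [AP [Adj tiny]] [N editor]]]]]] [PP [P from] [NP [Det some] [N village]]]]]
[S [NP [Det some] [N telescope]] [VP [V questioned] [CP [C whether] [S [NP [Det some] [AP [Adj tiny]] [N telescope]] [VP [V drew] [NP [NP [Det a] [AP [Adj tiny]] [N editor]] [PP [P from] [NP [Det some] [N village]]]]]]]]]
The difference turns on whether NP → NP PP is used at the relevant span, versus an alternative expansion of NP.

3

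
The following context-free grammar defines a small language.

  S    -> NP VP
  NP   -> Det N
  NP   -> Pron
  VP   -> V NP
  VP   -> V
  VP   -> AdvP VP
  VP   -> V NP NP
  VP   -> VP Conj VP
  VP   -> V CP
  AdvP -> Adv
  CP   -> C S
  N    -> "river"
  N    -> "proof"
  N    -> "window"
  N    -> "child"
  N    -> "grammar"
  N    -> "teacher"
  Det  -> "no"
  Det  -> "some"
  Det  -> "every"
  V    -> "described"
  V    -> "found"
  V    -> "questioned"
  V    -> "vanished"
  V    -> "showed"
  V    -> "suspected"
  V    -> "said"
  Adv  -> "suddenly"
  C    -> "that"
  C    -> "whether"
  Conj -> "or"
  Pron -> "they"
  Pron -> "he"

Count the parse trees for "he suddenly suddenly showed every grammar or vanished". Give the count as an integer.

Two of the 3 distinct bracketings:
[S [NP [Pron he]] [VP [AdvP [Adv suddenly]] [VP [AdvP [Adv suddenly]] [VP [VP [V showed] [NP [Det every] [N grammar]]] [Conj or] [VP [V vanished]]]]]]
[S [NP [Pron he]] [VP [AdvP [Adv suddenly]] [VP [VP [AdvP [Adv suddenly]] [VP [V showed] [NP [Det every] [N grammar]]]] [Conj or] [VP [V vanished]]]]]
The trees differ in how a recursive rule is bracketed over the same span.

3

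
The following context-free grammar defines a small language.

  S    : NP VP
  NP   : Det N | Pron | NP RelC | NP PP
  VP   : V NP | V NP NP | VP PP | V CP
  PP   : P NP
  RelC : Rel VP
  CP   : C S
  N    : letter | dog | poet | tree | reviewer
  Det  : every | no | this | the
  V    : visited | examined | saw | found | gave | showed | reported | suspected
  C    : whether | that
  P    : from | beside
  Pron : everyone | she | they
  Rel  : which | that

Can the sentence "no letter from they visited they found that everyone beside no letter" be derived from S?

For S → NP VP, every NP-prefix leaves a non-VP remainder: after 'no letter' the remainder is not a VP; after 'no letter from they' the remainder is not a VP.

Ungrammatical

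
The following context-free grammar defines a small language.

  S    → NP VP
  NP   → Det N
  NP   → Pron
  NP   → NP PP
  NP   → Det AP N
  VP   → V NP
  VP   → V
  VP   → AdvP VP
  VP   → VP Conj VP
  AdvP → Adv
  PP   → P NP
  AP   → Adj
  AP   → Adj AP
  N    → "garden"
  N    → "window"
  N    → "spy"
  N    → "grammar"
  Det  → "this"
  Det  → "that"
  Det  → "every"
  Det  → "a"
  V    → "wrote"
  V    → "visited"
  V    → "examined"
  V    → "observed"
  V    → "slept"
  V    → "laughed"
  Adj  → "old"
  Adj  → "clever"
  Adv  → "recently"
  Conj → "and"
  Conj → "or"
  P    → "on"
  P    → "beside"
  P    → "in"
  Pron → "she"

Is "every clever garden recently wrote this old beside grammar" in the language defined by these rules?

Ungrammatical

An Adj word can never sit immediately before a P word in any string this grammar generates, so the substring 'old beside' rules out a derivation.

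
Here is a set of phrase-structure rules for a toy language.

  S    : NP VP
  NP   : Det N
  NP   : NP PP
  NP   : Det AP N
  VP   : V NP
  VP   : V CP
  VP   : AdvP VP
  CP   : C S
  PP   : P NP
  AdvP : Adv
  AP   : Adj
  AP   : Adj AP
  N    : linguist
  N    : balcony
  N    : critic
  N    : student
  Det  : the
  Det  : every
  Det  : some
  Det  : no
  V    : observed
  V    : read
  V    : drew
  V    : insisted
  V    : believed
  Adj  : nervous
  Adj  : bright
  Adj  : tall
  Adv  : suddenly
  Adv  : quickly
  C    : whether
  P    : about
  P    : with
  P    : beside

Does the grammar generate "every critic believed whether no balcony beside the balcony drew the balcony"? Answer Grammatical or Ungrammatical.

[S [NP [Det every] [N critic]] [VP [V believed] [CP [C whether] [S [NP [NP [Det no] [N balcony]] [PP [P beside] [NP [Det the] [N balcony]]]] [VP [V drew] [NP [Det the] [N balcony]]]]]]]
Each bracket corresponds to one application of a listed rule, so the string is derivable from S.

Grammatical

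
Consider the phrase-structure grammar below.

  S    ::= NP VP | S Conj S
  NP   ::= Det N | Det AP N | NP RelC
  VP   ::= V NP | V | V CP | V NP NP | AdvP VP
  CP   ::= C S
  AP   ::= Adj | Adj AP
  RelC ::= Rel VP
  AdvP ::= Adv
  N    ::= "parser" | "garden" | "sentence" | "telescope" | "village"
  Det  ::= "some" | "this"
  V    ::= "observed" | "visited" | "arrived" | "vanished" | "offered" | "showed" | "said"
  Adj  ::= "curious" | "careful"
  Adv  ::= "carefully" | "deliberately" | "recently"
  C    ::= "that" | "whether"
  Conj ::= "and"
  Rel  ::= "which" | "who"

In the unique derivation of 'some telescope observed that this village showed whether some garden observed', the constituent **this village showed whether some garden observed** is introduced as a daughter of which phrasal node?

CP

[S [NP [Det some] [N telescope]] [VP [V observed] [CP [C that] [S [NP [Det this] [N village]] [VP [V showed] [CP [C whether] [S [NP [Det some] [N garden]] [VP [V observed]]]]]]]]]
The span 'this village showed whether some garden observed' is the S node built by S → NP VP.
Its mother is the CP built by CP → C S.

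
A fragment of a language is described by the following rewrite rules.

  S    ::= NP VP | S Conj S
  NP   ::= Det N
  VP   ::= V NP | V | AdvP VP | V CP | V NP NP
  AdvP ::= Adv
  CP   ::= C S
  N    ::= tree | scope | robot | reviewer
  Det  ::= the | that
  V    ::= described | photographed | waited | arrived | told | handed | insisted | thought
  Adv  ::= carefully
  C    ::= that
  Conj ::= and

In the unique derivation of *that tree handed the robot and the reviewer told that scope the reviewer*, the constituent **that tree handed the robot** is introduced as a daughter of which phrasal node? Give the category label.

S
  S
    NP
      Det: that
      N: tree
    VP
      V: handed
      NP
        Det: the
        N: robot
  Conj: and
  S
    NP
      Det: the
      N: reviewer
    VP
      V: told
      NP
        Det: that
        N: scope
      NP
        Det: the
        N: reviewer
The span 'that tree handed the robot' is the S node built by S → NP VP.
Its mother is the S built by S → S Conj S.

S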